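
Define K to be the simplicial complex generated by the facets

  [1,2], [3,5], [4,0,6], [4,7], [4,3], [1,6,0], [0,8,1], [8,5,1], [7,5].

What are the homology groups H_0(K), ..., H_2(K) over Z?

H_0 = Z,  H_1 = Z^2,  H_2 = 0.

Fix the vertex order 0 < 1 < 2 < 3 < 4 < 5 < 6 < 7 < 8 and write every simplex with vertices in increasing order. Then dim K = 2 and the simplices of K are:

  0-simplices (9): [0], [1], [2], [3], [4], [5], [6], [7], [8]
  1-simplices (14): [0,1], [0,4], [0,6], [0,8], [1,2], [1,5], [1,6], [1,8], [3,4], [3,5], [4,6], [4,7], [5,7], [5,8]
  2-simplices (4): [0,1,6], [0,1,8], [0,4,6], [1,5,8]

giving chain groups C_0 ≅ Z^9, C_1 ≅ Z^14, C_2 ≅ Z^4.

Boundary ∂_1: C_1 → C_0 maps an edge to its endpoints' difference, ∂[p,q] = q − p.
The 9×14 boundary matrix has rank 8 and Smith normal form diag(1,1,1,1,1,1,1,1).

Boundary ∂_2: C_2 → C_1 maps a triangle to the signed sum of its edges. For instance
  ∂[1,5,8] = [5,8] − [1,8] + [1,5],
  ∂[0,4,6] = [4,6] − [0,6] + [0,4].
The 14×4 boundary matrix has rank 4 and Smith normal form diag(1,1,1,1).

From H_k ≅ ker(∂_k) / im(∂_{k+1}) we obtain:

  H_0: rank C_0 − rank ∂_1 = 9 − 8 = 1, and the invariant factors of ∂_1 are all 1, so H_0 = Z.
  H_1: rank ker ∂_1 − rank ∂_2 = (14 − 8) − 4 = 2, and the invariant factors of ∂_2 are all 1, so H_1 = Z^2.
  H_2: rank ker ∂_2 − rank ∂_3 = (4 − 4) − 0 = 0, and there is no ∂_3, so H_2 = 0.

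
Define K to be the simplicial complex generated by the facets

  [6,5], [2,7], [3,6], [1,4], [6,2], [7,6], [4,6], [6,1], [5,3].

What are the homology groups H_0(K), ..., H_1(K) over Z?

H_0 ≅ Z,  H_1 ≅ Z^3.

K has 7 vertices, 9 edges.
rank ∂_0 = 0, rank ∂_1 = 6 ⇒ b_0 = 7 − 0 − 6 = 1; all invariant factors of ∂_1 are 1 so no torsion. So H_0 = Z.
rank ∂_1 = 6, rank ∂_2 = 0 ⇒ b_1 = 9 − 6 − 0 = 3. So H_1 = Z^3.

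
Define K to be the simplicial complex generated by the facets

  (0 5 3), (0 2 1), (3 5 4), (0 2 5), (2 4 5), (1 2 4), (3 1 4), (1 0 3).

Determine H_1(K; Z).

H_1 ≅ 0.

Take the total order 0 < 1 < 2 < 3 < 4 < 5 on the vertex set. Then K (dimension 2) consists of the simplices:

  0-simplices (6): [0], [1], [2], [3], [4], [5]
  1-simplices (12): [0,1], [0,2], [0,3], [0,5], [1,2], [1,3], [1,4], [2,4], [2,5], [3,4], [3,5], [4,5]
  2-simplices (8): [0,1,2], [0,1,3], [0,2,5], [0,3,5], [1,2,4], [1,3,4], [2,4,5], [3,4,5]

so the chain groups are C_0 ≅ Z^6, C_1 ≅ Z^12, C_2 ≅ Z^8.

∂_1: C_1 → C_0 is given by ∂[p,q] = [q] − [p].
As a 6×12 matrix over Z this has rank 5, with invariant factors (1,1,1,1,1).

Boundary ∂_2: C_2 → C_1 sends each 2-simplex [p,q,r] to [q,r] − [p,r] + [p,q]. For instance
  ∂[0,1,3] = [1,3] − [0,3] + [0,1],
  ∂[0,3,5] = [3,5] − [0,5] + [0,3].
This gives a 12×8 integer matrix of rank 7; reducing to Smith normal form yields diagonal entries (1,1,1,1,1,1,1).

Computing H_k = (kernel of ∂_k) / (image of ∂_{k+1}):

  H_1: rank ker ∂_1 − rank ∂_2 = (12 − 5) − 7 = 0, and the invariant factors of ∂_2 are all 1, so H_1 = 0.

(K is a triangulation of the 2-sphere S^2.)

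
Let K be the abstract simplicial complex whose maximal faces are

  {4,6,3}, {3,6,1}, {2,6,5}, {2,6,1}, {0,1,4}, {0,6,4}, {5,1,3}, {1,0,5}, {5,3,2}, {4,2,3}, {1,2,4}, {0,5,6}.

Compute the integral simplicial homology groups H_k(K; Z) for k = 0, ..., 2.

We work with the vertex ordering 0 < 1 < 2 < 3 < 4 < 5 < 6. The simplices of K, each written with vertices in increasing order, are:

  0-simplices (7): [0], [1], [2], [3], [4], [5], [6]
  1-simplices (18): [0,1], [0,4], [0,5], [0,6], [1,2], [1,3], [1,4], [1,5], [1,6], [2,3], [2,4], [2,5], [2,6], [3,4], [3,5], [3,6], [4,6], [5,6]
  2-simplices (12): [0,1,4], [0,1,5], [0,4,6], [0,5,6], [1,2,4], [1,2,6], [1,3,5], [1,3,6], [2,3,4], [2,3,5], [2,5,6], [3,4,6]

giving chain groups C_0 ≅ Z^7, C_1 ≅ Z^18, C_2 ≅ Z^12.

∂_1: C_1 → C_0 maps an edge to its endpoints' difference, ∂[p,q] = q − p.
The resulting 7×18 matrix has rank 6, and its Smith normal form has invariant factors (1,1,1,1,1,1).

The boundary map ∂_2: C_2 → C_1 sends each 2-simplex [p,q,r] to [q,r] − [p,r] + [p,q]. For instance
  ∂[2,3,4] = [3,4] − [2,4] + [2,3],
  ∂[1,3,6] = [3,6] − [1,6] + [1,3].
The 18×12 boundary matrix has rank 12 and Smith normal form diag(1,1,1,1,1,1,1,1,1,1,1,2).

Now H_k = ker ∂_k / im ∂_{k+1}, so:

  H_0: rank C_0 − rank ∂_1 = 7 − 6 = 1, and the invariant factors of ∂_1 are all 1, so H_0 = Z.
  H_1: rank ker ∂_1 − rank ∂_2 = (18 − 6) − 12 = 0, and ∂_2 has invariant factor 2 > 1, so H_1 = Z/2.
  H_2: rank ker ∂_2 − rank ∂_3 = (12 − 12) − 0 = 0, and there is no ∂_3, so H_2 = 0.

As a check, the Euler characteristic is 7 − 18 + 12 = 1, which agrees with 1 − 0 + 0 = 1.

H_0 ≅ Z,  H_1 ≅ Z/2,  H_2 = 0.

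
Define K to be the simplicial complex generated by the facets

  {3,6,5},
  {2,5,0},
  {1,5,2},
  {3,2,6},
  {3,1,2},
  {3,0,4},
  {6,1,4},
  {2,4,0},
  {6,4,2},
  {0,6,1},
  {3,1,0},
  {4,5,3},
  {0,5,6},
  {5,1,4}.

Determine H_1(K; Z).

We work with the vertex ordering 0 < 1 < 2 < 3 < 4 < 5 < 6. The simplices of K, each written with vertices in increasing order, are:

  0-simplices (7): [0], [1], [2], [3], [4], [5], [6]
  1-simplices (21): [0,1], [0,2], [0,3], [0,4], [0,5], [0,6], [1,2], [1,3], [1,4], [1,5], [1,6], [2,3], [2,4], [2,5], [2,6], [3,4], [3,5], [3,6], [4,5], [4,6], [5,6]
  2-simplices (14): [0,1,3], [0,1,6], [0,2,4], [0,2,5], [0,3,4], [0,5,6], [1,2,3], [1,2,5], [1,4,5], [1,4,6], [2,3,6], [2,4,6], [3,4,5], [3,5,6]

Hence C_0 ≅ Z^7, C_1 ≅ Z^21, C_2 ≅ Z^14.

The boundary map ∂_1: C_1 → C_0 sends each edge [p,q] (with p < q) to q − p. For instance
  ∂[1,5] = [5] − [1].
The 7×21 boundary matrix has rank 6 and Smith normal form diag(1,1,1,1,1,1).

∂_2: C_2 → C_1 maps a triangle to the signed sum of its edges. For instance
  ∂[3,5,6] = [5,6] − [3,6] + [3,5],
  ∂[0,3,4] = [3,4] − [0,4] + [0,3].
The 21×14 boundary matrix has rank 13 and Smith normal form diag(1,1,1,1,1,1,1,1,1,1,1,1,1).

Reading off H_k = ker ∂_k / im ∂_{k+1}:

  H_1: rank ker ∂_1 − rank ∂_2 = (21 − 6) − 13 = 2, and the invariant factors of ∂_2 are all 1, so H_1 = Z^2.

H_1 = Z^2.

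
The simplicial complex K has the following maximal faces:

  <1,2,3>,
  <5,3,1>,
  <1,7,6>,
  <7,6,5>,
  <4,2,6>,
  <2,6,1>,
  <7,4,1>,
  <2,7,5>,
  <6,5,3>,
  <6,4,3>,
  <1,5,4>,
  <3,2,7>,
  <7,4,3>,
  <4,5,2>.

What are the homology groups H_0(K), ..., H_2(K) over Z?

K has 7 vertices, 21 edges, 14 triangles.
rank ∂_0 = 0, rank ∂_1 = 6 ⇒ b_0 = 7 − 0 − 6 = 1; all invariant factors of ∂_1 are 1 so no torsion. So H_0 = Z.
rank ∂_1 = 6, rank ∂_2 = 13 ⇒ b_1 = 21 − 6 − 13 = 2; all invariant factors of ∂_2 are 1 so no torsion. So H_1 = Z^2.
rank ∂_2 = 13, rank ∂_3 = 0 ⇒ b_2 = 14 − 13 − 0 = 1. So H_2 = Z.

H_0 ≅ Z,  H_1 ≅ Z^2,  H_2 ≅ Z.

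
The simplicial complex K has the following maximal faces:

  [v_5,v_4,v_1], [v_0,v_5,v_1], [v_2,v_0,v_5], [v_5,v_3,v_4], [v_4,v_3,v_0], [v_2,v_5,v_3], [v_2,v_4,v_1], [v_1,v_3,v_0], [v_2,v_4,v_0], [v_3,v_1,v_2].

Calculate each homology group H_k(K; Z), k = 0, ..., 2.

Fix the vertex order v_0 < v_1 < v_2 < v_3 < v_4 < v_5 and write every simplex with vertices in increasing order. Then dim K = 2 and the simplices of K are:

  0-simplices (6): [v_0], [v_1], [v_2], [v_3], [v_4], [v_5]
  1-simplices (15): (15 of them)
  2-simplices (10): [v_0,v_1,v_3], [v_0,v_1,v_5], [v_0,v_2,v_4], [v_0,v_2,v_5], [v_0,v_3,v_4], [v_1,v_2,v_3], [v_1,v_2,v_4], [v_1,v_4,v_5], [v_2,v_3,v_5], [v_3,v_4,v_5]

giving chain groups C_0 ≅ Z^6, C_1 ≅ Z^15, C_2 ≅ Z^10.

Boundary ∂_1: C_1 → C_0 sends each edge [p,q] (with p < q) to q − p. For instance
  ∂[v_1,v_2] = [v_2] − [v_1].
This gives a 6×15 integer matrix of rank 5; reducing to Smith normal form yields diagonal entries (1,1,1,1,1).

Boundary ∂_2: C_2 → C_1 acts by ∂[p,q,r] = [q,r] − [p,r] + [p,q]. For instance
  ∂[v_1,v_2,v_4] = [v_2,v_4] − [v_1,v_4] + [v_1,v_2],
  ∂[v_0,v_2,v_5] = [v_2,v_5] − [v_0,v_5] + [v_0,v_2].
As a 15×10 matrix over Z this has rank 10, with invariant factors (1,1,1,1,1,1,1,1,1,2).

Now H_k = ker ∂_k / im ∂_{k+1}, so:

  H_0: rank C_0 − rank ∂_1 = 6 − 5 = 1, and the invariant factors of ∂_1 are all 1, so H_0 = Z.
  H_1: rank ker ∂_1 − rank ∂_2 = (15 − 5) − 10 = 0, and ∂_2 has invariant factor 2 > 1, so H_1 = Z/2Z.
  H_2: rank ker ∂_2 − rank ∂_3 = (10 − 10) − 0 = 0, and there is no ∂_3, so H_2 = 0.

(K is a triangulation of the real projective plane RP^2.)

H_0 ≅ Z,  H_1 ≅ Z/2Z,  H_2 = 0.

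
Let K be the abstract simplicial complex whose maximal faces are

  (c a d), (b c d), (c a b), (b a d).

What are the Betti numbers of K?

b_0 = 1, b_1 = 0, b_2 = 1.

K has 4 vertices, 6 edges, 4 triangles.
rank ∂_0 = 0, rank ∂_1 = 3 ⇒ b_0 = 4 − 0 − 3 = 1; all invariant factors of ∂_1 are 1 so no torsion. So H_0 ≅ Z.
rank ∂_1 = 3, rank ∂_2 = 3 ⇒ b_1 = 6 − 3 − 3 = 0; all invariant factors of ∂_2 are 1 so no torsion. So H_1 ≅ 0.
rank ∂_2 = 3, rank ∂_3 = 0 ⇒ b_2 = 4 − 3 − 0 = 1. So H_2 ≅ Z.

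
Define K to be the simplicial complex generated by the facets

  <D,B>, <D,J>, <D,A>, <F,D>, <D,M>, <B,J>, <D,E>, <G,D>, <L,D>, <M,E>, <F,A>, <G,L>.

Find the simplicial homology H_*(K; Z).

H_0 ≅ Z,  H_1 ≅ Z^4.

Fix the vertex order A < B < D < E < F < G < J < L < M and write every simplex with vertices in increasing order. Then dim K = 1 and the simplices of K are:

  0-simplices (9): A, B, D, E, F, G, J, L, M
  1-simplices (12): AD, AF, BD, BJ, DE, DF, DG, DJ, DL, DM, EM, GL

giving chain groups C_0 ≅ Z^9, C_1 ≅ Z^12.

∂_1: C_1 → C_0 sends each edge [p,q] (with p < q) to q − p.
The 9×12 boundary matrix has rank 8 and Smith normal form diag(1,1,1,1,1,1,1,1).

Now H_k = ker ∂_k / im ∂_{k+1}, so:

  H_0: rank C_0 − rank ∂_1 = 9 − 8 = 1, and the invariant factors of ∂_1 are all 1, so H_0 ≅ Z.
  H_1: rank ker ∂_1 − rank ∂_2 = (12 − 8) − 0 = 4, and there is no ∂_2, so H_1 ≅ Z^4.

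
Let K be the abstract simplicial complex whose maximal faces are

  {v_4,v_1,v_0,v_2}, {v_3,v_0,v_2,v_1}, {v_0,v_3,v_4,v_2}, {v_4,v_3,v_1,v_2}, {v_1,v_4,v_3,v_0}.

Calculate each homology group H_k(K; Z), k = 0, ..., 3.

H_0 ≅ Z,  H_1 = 0,  H_2 = 0,  H_3 ≅ Z.

K has 5 vertices, 10 edges, 10 triangles, 5 3-simplices.
rank ∂_0 = 0, rank ∂_1 = 4 ⇒ b_0 = 5 − 0 − 4 = 1; all invariant factors of ∂_1 are 1 so no torsion. So H_0 = Z.
rank ∂_1 = 4, rank ∂_2 = 6 ⇒ b_1 = 10 − 4 − 6 = 0; all invariant factors of ∂_2 are 1 so no torsion. So H_1 = 0.
rank ∂_2 = 6, rank ∂_3 = 4 ⇒ b_2 = 10 − 6 − 4 = 0; all invariant factors of ∂_3 are 1 so no torsion. So H_2 = 0.
rank ∂_3 = 4, rank ∂_4 = 0 ⇒ b_3 = 5 − 4 − 0 = 1. So H_3 = Z.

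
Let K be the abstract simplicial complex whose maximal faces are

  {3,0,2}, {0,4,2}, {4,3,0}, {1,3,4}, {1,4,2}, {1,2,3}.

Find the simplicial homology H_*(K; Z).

H_0 = Z,  H_1 = 0,  H_2 = Z.

K has 5 vertices, 9 edges, 6 triangles.
rank ∂_0 = 0, rank ∂_1 = 4 ⇒ b_0 = 5 − 0 − 4 = 1; all invariant factors of ∂_1 are 1 so no torsion. So H_0 ≅ Z.
rank ∂_1 = 4, rank ∂_2 = 5 ⇒ b_1 = 9 − 4 − 5 = 0; all invariant factors of ∂_2 are 1 so no torsion. So H_1 ≅ 0.
rank ∂_2 = 5, rank ∂_3 = 0 ⇒ b_2 = 6 − 5 − 0 = 1. So H_2 ≅ Z.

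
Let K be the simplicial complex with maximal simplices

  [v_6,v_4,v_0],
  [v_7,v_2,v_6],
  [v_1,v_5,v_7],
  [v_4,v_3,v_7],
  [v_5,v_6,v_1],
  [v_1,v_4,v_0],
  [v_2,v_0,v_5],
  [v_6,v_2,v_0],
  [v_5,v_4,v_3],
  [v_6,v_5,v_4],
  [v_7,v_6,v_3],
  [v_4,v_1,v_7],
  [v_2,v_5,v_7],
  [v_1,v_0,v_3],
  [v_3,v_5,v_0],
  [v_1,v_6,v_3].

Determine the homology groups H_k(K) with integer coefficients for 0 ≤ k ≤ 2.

Order the vertices as v_0 < v_1 < v_2 < v_3 < v_4 < v_5 < v_6 < v_7. Listing each simplex with vertices in this order, K has dimension 2 with simplices:

  0-simplices (8): [v_0], [v_1], [v_2], [v_3], [v_4], [v_5], [v_6], [v_7]
  1-simplices (24): (24 of them)
  2-simplices (16): (16 of them)

giving chain groups C_0 ≅ Z^8, C_1 ≅ Z^24, C_2 ≅ Z^16.

The boundary map ∂_1: C_1 → C_0 maps an edge to its endpoints' difference, ∂[p,q] = q − p. For instance
  ∂[v_1,v_7] = [v_7] − [v_1].
The 8×24 boundary matrix has rank 7 and Smith normal form diag(1,1,1,1,1,1,1).

Boundary ∂_2: C_2 → C_1 maps a triangle to the signed sum of its edges. For instance
  ∂[v_0,v_1,v_4] = [v_1,v_4] − [v_0,v_4] + [v_0,v_1],
  ∂[v_0,v_3,v_5] = [v_3,v_5] − [v_0,v_5] + [v_0,v_3].
This gives a 24×16 integer matrix of rank 15; reducing to Smith normal form yields diagonal entries (1,1,1,1,1,1,1,1,1,1,1,1,1,1,1).

From H_k ≅ ker(∂_k) / im(∂_{k+1}) we obtain:

  H_0: rank C_0 − rank ∂_1 = 8 − 7 = 1, and the invariant factors of ∂_1 are all 1, so H_0 ≅ Z.
  H_1: rank ker ∂_1 − rank ∂_2 = (24 − 7) − 15 = 2, and the invariant factors of ∂_2 are all 1, so H_1 ≅ Z^2.
  H_2: rank ker ∂_2 − rank ∂_3 = (16 − 15) − 0 = 1, and there is no ∂_3, so H_2 ≅ Z.

H_0 ≅ Z,  H_1 ≅ Z^2,  H_2 ≅ Z.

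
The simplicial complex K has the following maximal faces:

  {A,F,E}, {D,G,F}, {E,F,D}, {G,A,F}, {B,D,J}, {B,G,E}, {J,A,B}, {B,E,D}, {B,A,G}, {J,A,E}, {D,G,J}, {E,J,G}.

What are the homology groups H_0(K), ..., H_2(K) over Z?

H_0 = Z,  H_1 = Z/2,  H_2 = 0.

Take the total order A < B < D < E < F < G < J on the vertex set. Then K (dimension 2) consists of the simplices:

  0-simplices (7): A, B, D, E, F, G, J
  1-simplices (18): AB, AE, AF, AG, AJ, BD, BE, BG, BJ, DE, DF, DG, DJ, EF, EG, EJ, FG, GJ
  2-simplices (12): ABG, ABJ, AEF, AEJ, AFG, BDE, BDJ, BEG, DEF, DFG, DGJ, EGJ

Hence C_0 ≅ Z^7, C_1 ≅ Z^18, C_2 ≅ Z^12.

∂_1: C_1 → C_0 is given by ∂[p,q] = [q] − [p]. For instance
  ∂BG = G − B.
The resulting 7×18 matrix has rank 6, and its Smith normal form has invariant factors (1,1,1,1,1,1).

The boundary map ∂_2: C_2 → C_1 acts by ∂[p,q,r] = [q,r] − [p,r] + [p,q]. For instance
  ∂DEF = EF − DF + DE,
  ∂AEJ = EJ − AJ + AE.
The resulting 18×12 matrix has rank 12, and its Smith normal form has invariant factors (1,1,1,1,1,1,1,1,1,1,1,2).

From H_k ≅ ker(∂_k) / im(∂_{k+1}) we obtain:

  H_0: rank C_0 − rank ∂_1 = 7 − 6 = 1, and the invariant factors of ∂_1 are all 1, so H_0 = Z.
  H_1: rank ker ∂_1 − rank ∂_2 = (18 − 6) − 12 = 0, and ∂_2 has invariant factor 2 > 1, so H_1 = Z/2.
  H_2: rank ker ∂_2 − rank ∂_3 = (12 − 12) − 0 = 0, and there is no ∂_3, so H_2 = 0.

As a check, the Euler characteristic is 7 − 18 + 12 = 1, which agrees with 1 − 0 + 0 = 1.
(K is a triangulation of the real projective plane RP^2.)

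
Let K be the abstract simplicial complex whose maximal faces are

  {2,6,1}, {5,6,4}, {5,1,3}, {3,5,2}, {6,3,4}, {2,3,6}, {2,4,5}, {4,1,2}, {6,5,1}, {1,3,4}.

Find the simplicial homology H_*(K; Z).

Order the vertices as 1 < 2 < 3 < 4 < 5 < 6. Listing each simplex with vertices in this order, K has dimension 2 with simplices:

  0-simplices (6): [1], [2], [3], [4], [5], [6]
  1-simplices (15): [1,2], [1,3], [1,4], [1,5], [1,6], [2,3], [2,4], [2,5], [2,6], [3,4], [3,5], [3,6], [4,5], [4,6], [5,6]
  2-simplices (10): [1,2,4], [1,2,6], [1,3,4], [1,3,5], [1,5,6], [2,3,5], [2,3,6], [2,4,5], [3,4,6], [4,5,6]

so the chain groups are C_0 ≅ Z^6, C_1 ≅ Z^15, C_2 ≅ Z^10.

The boundary map ∂_1: C_1 → C_0 is given by ∂[p,q] = [q] − [p].
As a 6×15 matrix over Z this has rank 5, with invariant factors (1,1,1,1,1).

∂_2: C_2 → C_1 maps a triangle to the signed sum of its edges. For instance
  ∂[3,4,6] = [4,6] − [3,6] + [3,4],
  ∂[1,2,6] = [2,6] − [1,6] + [1,2].
This gives a 15×10 integer matrix of rank 10; reducing to Smith normal form yields diagonal entries (1,1,1,1,1,1,1,1,1,2).

Reading off H_k = ker ∂_k / im ∂_{k+1}:

  H_0: rank C_0 − rank ∂_1 = 6 − 5 = 1, and the invariant factors of ∂_1 are all 1, so H_0 ≅ Z.
  H_1: rank ker ∂_1 − rank ∂_2 = (15 − 5) − 10 = 0, and ∂_2 has invariant factor 2 > 1, so H_1 ≅ Z/2.
  H_2: rank ker ∂_2 − rank ∂_3 = (10 − 10) − 0 = 0, and there is no ∂_3, so H_2 ≅ 0.

H_0 = Z,  H_1 = Z/2,  H_2 = 0.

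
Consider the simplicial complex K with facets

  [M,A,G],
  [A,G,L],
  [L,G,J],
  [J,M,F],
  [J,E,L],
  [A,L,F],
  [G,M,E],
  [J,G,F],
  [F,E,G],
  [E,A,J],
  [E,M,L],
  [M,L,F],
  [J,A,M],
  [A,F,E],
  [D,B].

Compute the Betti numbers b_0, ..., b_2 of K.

Order the vertices as A < B < D < E < F < G < J < L < M. Listing each simplex with vertices in this order, K has dimension 2 with simplices:

  0-simplices (9): A, B, D, E, F, G, J, L, M
  1-simplices (22): AE, AF, AG, AJ, AL, AM, BD, EF, EG, EJ, EL, EM, FG, FJ, FL, FM, GJ, GL, GM, JL, JM, LM
  2-simplices (14): AEF, AEJ, AFL, AGL, AGM, AJM, EFG, EGM, EJL, ELM, FGJ, FJM, FLM, GJL

so the chain groups are C_0 ≅ Z^9, C_1 ≅ Z^22, C_2 ≅ Z^14.

∂_1: C_1 → C_0 sends each edge [p,q] (with p < q) to q − p. For instance
  ∂GL = L − G.
As a 9×22 matrix over Z this has rank 7, with invariant factors (1,1,1,1,1,1,1).

∂_2: C_2 → C_1 acts by ∂[p,q,r] = [q,r] − [p,r] + [p,q]. For instance
  ∂FGJ = GJ − FJ + FG,
  ∂EGM = GM − EM + EG.
As a 22×14 matrix over Z this has rank 13, with invariant factors (1,1,1,1,1,1,1,1,1,1,1,1,1).

Reading off H_k = ker ∂_k / im ∂_{k+1}:

  H_0: rank C_0 − rank ∂_1 = 9 − 7 = 2, and the invariant factors of ∂_1 are all 1, so H_0 = Z^2.
  H_1: rank ker ∂_1 − rank ∂_2 = (22 − 7) − 13 = 2, and the invariant factors of ∂_2 are all 1, so H_1 = Z^2.
  H_2: rank ker ∂_2 − rank ∂_3 = (14 − 13) − 0 = 1, and there is no ∂_3, so H_2 = Z.

As a check, the Euler characteristic is 9 − 22 + 14 = 1, which agrees with 2 − 2 + 1 = 1.
(K is a triangulation of the disjoint union of the torus T^2 and the 1-simplex.)

Hence the Betti numbers are b_0 = 2, b_1 = 2, b_2 = 1.

b_0 = 2, b_1 = 2, b_2 = 1.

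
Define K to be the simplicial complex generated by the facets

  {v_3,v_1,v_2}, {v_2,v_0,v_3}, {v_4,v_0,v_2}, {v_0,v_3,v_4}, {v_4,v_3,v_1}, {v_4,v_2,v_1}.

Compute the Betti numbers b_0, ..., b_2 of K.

b_0 = 1, b_1 = 0, b_2 = 1.

Order the vertices as v_0 < v_1 < v_2 < v_3 < v_4. Listing each simplex with vertices in this order, K has dimension 2 with simplices:

  0-simplices (5): [v_0], [v_1], [v_2], [v_3], [v_4]
  1-simplices (9): [v_0,v_2], [v_0,v_3], [v_0,v_4], [v_1,v_2], [v_1,v_3], [v_1,v_4], [v_2,v_3], [v_2,v_4], [v_3,v_4]
  2-simplices (6): [v_0,v_2,v_3], [v_0,v_2,v_4], [v_0,v_3,v_4], [v_1,v_2,v_3], [v_1,v_2,v_4], [v_1,v_3,v_4]

giving chain groups C_0 ≅ Z^5, C_1 ≅ Z^9, C_2 ≅ Z^6.

Boundary ∂_1: C_1 → C_0 sends each edge [p,q] (with p < q) to q − p.
The 5×9 boundary matrix has rank 4 and Smith normal form diag(1,1,1,1).

Boundary ∂_2: C_2 → C_1 maps a triangle to the signed sum of its edges. For instance
  ∂[v_0,v_2,v_4] = [v_2,v_4] − [v_0,v_4] + [v_0,v_2],
  ∂[v_1,v_2,v_4] = [v_2,v_4] − [v_1,v_4] + [v_1,v_2].
The resulting 9×6 matrix has rank 5, and its Smith normal form has invariant factors (1,1,1,1,1).

Computing H_k = (kernel of ∂_k) / (image of ∂_{k+1}):

  H_0: rank C_0 − rank ∂_1 = 5 − 4 = 1, and the invariant factors of ∂_1 are all 1, so H_0 = Z.
  H_1: rank ker ∂_1 − rank ∂_2 = (9 − 4) − 5 = 0, and the invariant factors of ∂_2 are all 1, so H_1 = 0.
  H_2: rank ker ∂_2 − rank ∂_3 = (6 − 5) − 0 = 1, and there is no ∂_3, so H_2 = Z.

As a check, the Euler characteristic is 5 − 9 + 6 = 2, which agrees with 1 − 0 + 1 = 2.
(K is a triangulation of the 2-sphere S^2.)

Hence the Betti numbers are b_0 = 1, b_1 = 0, b_2 = 1.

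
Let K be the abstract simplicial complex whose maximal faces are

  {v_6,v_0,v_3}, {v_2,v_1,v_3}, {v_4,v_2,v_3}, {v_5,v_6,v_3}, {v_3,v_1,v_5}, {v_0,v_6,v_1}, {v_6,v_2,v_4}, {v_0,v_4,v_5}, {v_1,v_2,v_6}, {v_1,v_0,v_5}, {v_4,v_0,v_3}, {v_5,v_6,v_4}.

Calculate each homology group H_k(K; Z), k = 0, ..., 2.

K has 7 vertices, 18 edges, 12 triangles.
rank ∂_0 = 0, rank ∂_1 = 6 ⇒ b_0 = 7 − 0 − 6 = 1; all invariant factors of ∂_1 are 1 so no torsion. So H_0 ≅ Z.
rank ∂_1 = 6, rank ∂_2 = 12 ⇒ b_1 = 18 − 6 − 12 = 0; ∂_2 has invariant factor(s) [2] giving torsion. So H_1 ≅ Z_2.
rank ∂_2 = 12, rank ∂_3 = 0 ⇒ b_2 = 12 − 12 − 0 = 0. So H_2 ≅ 0.

H_0 ≅ Z,  H_1 ≅ Z_2,  H_2 = 0.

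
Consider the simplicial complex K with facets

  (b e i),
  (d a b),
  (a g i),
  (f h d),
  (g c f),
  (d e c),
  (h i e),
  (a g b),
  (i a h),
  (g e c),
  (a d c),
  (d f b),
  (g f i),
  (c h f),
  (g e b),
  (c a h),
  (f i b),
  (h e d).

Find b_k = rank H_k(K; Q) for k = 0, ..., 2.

b_0 = 1, b_1 = 1, b_2 = 0.

Fix the vertex order a < b < c < d < e < f < g < h < i and write every simplex with vertices in increasing order. Then dim K = 2 and the simplices of K are:

  0-simplices (9): a, b, c, d, e, f, g, h, i
  1-simplices (27): ab, ac, ad, ag, ah, ai, bd, be, bf, bg, bi, cd, ce, cf, cg, ch, de, df, dh, eg, eh, ei, fg, fh, fi, gi, hi
  2-simplices (18): abd, abg, acd, ach, agi, ahi, bdf, beg, bei, bfi, cde, ceg, cfg, cfh, deh, dfh, ehi, fgi

giving chain groups C_0 ≅ Z^9, C_1 ≅ Z^27, C_2 ≅ Z^18.

The boundary map ∂_1: C_1 → C_0 is given by ∂[p,q] = [q] − [p].
The resulting 9×27 matrix has rank 8, and its Smith normal form has invariant factors (1,1,1,1,1,1,1,1).

∂_2: C_2 → C_1 sends each 2-simplex [p,q,r] to [q,r] − [p,r] + [p,q]. For instance
  ∂cfg = fg − cg + cf,
  ∂ehi = hi − ei + eh.
As a 27×18 matrix over Z this has rank 18, with invariant factors (1,1,1,1,1,1,1,1,1,1,1,1,1,1,1,1,1,2).

Now H_k = ker ∂_k / im ∂_{k+1}, so:

  H_0: rank C_0 − rank ∂_1 = 9 − 8 = 1, and the invariant factors of ∂_1 are all 1, so H_0 ≅ Z.
  H_1: rank ker ∂_1 − rank ∂_2 = (27 − 8) − 18 = 1, and ∂_2 has invariant factor 2 > 1, so H_1 ≅ Z ⊕ Z/2.
  H_2: rank ker ∂_2 − rank ∂_3 = (18 − 18) − 0 = 0, and there is no ∂_3, so H_2 ≅ 0.

As a check, the Euler characteristic is 9 − 27 + 18 = 0, which agrees with 1 − 1 + 0 = 0.
(K is a triangulation of the Klein bottle.)

Hence the Betti numbers are b_0 = 1, b_1 = 1, b_2 = 0.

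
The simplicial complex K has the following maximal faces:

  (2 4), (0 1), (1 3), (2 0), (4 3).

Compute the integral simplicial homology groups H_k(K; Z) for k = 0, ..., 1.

We work with the vertex ordering 0 < 1 < 2 < 3 < 4. The simplices of K, each written with vertices in increasing order, are:

  0-simplices (5): [0], [1], [2], [3], [4]
  1-simplices (5): [0,1], [0,2], [1,3], [2,4], [3,4]

giving chain groups C_0 ≅ Z^5, C_1 ≅ Z^5.

Boundary ∂_1: C_1 → C_0 is given by ∂[p,q] = [q] − [p]. For instance
  ∂[3,4] = [4] − [3].
As a 5×5 matrix over Z this has rank 4, with invariant factors (1,1,1,1).

Computing H_k = (kernel of ∂_k) / (image of ∂_{k+1}):

  H_0: rank C_0 − rank ∂_1 = 5 − 4 = 1, and the invariant factors of ∂_1 are all 1, so H_0 = Z.
  H_1: rank ker ∂_1 − rank ∂_2 = (5 − 4) − 0 = 1, and there is no ∂_2, so H_1 = Z.

(K is a triangulation of the circle S^1.)

H_0 ≅ Z,  H_1 ≅ Z.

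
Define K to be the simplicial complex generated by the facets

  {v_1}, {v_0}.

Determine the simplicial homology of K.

Fix the vertex order v_0 < v_1 and write every simplex with vertices in increasing order. Then dim K = 0 and the simplices of K are:

  0-simplices (2): [v_0], [v_1]

Hence C_0 ≅ Z^2.

From H_k ≅ ker(∂_k) / im(∂_{k+1}) we obtain:

  H_0: rank C_0 − rank ∂_1 = 2 − 0 = 2, and there is no ∂_1, so H_0 = Z^2.

(K is a triangulation of a set of 2 points.)

H_0 = Z^2.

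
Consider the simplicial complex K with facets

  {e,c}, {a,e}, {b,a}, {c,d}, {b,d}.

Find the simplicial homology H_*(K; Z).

H_0 ≅ Z,  H_1 ≅ Z.

Fix the vertex order a < b < c < d < e and write every simplex with vertices in increasing order. Then dim K = 1 and the simplices of K are:

  0-simplices (5): a, b, c, d, e
  1-simplices (5): ab, ae, bd, cd, ce

Hence C_0 ≅ Z^5, C_1 ≅ Z^5.

Boundary ∂_1: C_1 → C_0 sends each edge [p,q] (with p < q) to q − p. For instance
  ∂ae = e − a.
As a 5×5 matrix over Z this has rank 4, with invariant factors (1,1,1,1).

Now H_k = ker ∂_k / im ∂_{k+1}, so:

  H_0: rank C_0 − rank ∂_1 = 5 − 4 = 1, and the invariant factors of ∂_1 are all 1, so H_0 = Z.
  H_1: rank ker ∂_1 − rank ∂_2 = (5 − 4) − 0 = 1, and there is no ∂_2, so H_1 = Z.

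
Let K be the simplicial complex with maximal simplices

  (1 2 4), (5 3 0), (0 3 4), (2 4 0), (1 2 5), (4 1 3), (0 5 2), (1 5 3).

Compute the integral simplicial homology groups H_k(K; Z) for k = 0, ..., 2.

H_0 = Z,  H_1 = 0,  H_2 = Z.

Order the vertices as 0 < 1 < 2 < 3 < 4 < 5. Listing each simplex with vertices in this order, K has dimension 2 with simplices:

  0-simplices (6): [0], [1], [2], [3], [4], [5]
  1-simplices (12): [0,2], [0,3], [0,4], [0,5], [1,2], [1,3], [1,4], [1,5], [2,4], [2,5], [3,4], [3,5]
  2-simplices (8): [0,2,4], [0,2,5], [0,3,4], [0,3,5], [1,2,4], [1,2,5], [1,3,4], [1,3,5]

giving chain groups C_0 ≅ Z^6, C_1 ≅ Z^12, C_2 ≅ Z^8.

Boundary ∂_1: C_1 → C_0 is given by ∂[p,q] = [q] − [p].
This gives a 6×12 integer matrix of rank 5; reducing to Smith normal form yields diagonal entries (1,1,1,1,1).

Boundary ∂_2: C_2 → C_1 maps a triangle to the signed sum of its edges. For instance
  ∂[1,3,4] = [3,4] − [1,4] + [1,3],
  ∂[0,2,4] = [2,4] − [0,4] + [0,2].
The resulting 12×8 matrix has rank 7, and its Smith normal form has invariant factors (1,1,1,1,1,1,1).

Computing H_k = (kernel of ∂_k) / (image of ∂_{k+1}):

  H_0: rank C_0 − rank ∂_1 = 6 − 5 = 1, and the invariant factors of ∂_1 are all 1, so H_0 ≅ Z.
  H_1: rank ker ∂_1 − rank ∂_2 = (12 − 5) − 7 = 0, and the invariant factors of ∂_2 are all 1, so H_1 ≅ 0.
  H_2: rank ker ∂_2 − rank ∂_3 = (8 − 7) − 0 = 1, and there is no ∂_3, so H_2 ≅ Z.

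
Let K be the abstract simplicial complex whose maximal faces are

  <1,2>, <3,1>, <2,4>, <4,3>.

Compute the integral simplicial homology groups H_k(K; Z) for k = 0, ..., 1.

H_0 = Z,  H_1 = Z.

Take the total order 1 < 2 < 3 < 4 on the vertex set. Then K (dimension 1) consists of the simplices:

  0-simplices (4): [1], [2], [3], [4]
  1-simplices (4): [1,2], [1,3], [2,4], [3,4]

so the chain groups are C_0 ≅ Z^4, C_1 ≅ Z^4.

The boundary map ∂_1: C_1 → C_0 sends each edge [p,q] (with p < q) to q − p. For instance
  ∂[1,3] = [3] − [1].
The 4×4 boundary matrix has rank 3 and Smith normal form diag(1,1,1).

Computing H_k = (kernel of ∂_k) / (image of ∂_{k+1}):

  H_0: rank C_0 − rank ∂_1 = 4 − 3 = 1, and the invariant factors of ∂_1 are all 1, so H_0 ≅ Z.
  H_1: rank ker ∂_1 − rank ∂_2 = (4 − 3) − 0 = 1, and there is no ∂_2, so H_1 ≅ Z.

As a check, the Euler characteristic is 4 − 4 = 0, which agrees with 1 − 1 = 0.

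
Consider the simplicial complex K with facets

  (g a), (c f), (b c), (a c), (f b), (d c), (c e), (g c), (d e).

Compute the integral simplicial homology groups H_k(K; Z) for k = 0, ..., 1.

H_0 = Z,  H_1 = Z^3.

K has 7 vertices, 9 edges.
rank ∂_0 = 0, rank ∂_1 = 6 ⇒ b_0 = 7 − 0 − 6 = 1; all invariant factors of ∂_1 are 1 so no torsion. So H_0 ≅ Z.
rank ∂_1 = 6, rank ∂_2 = 0 ⇒ b_1 = 9 − 6 − 0 = 3. So H_1 ≅ Z^3.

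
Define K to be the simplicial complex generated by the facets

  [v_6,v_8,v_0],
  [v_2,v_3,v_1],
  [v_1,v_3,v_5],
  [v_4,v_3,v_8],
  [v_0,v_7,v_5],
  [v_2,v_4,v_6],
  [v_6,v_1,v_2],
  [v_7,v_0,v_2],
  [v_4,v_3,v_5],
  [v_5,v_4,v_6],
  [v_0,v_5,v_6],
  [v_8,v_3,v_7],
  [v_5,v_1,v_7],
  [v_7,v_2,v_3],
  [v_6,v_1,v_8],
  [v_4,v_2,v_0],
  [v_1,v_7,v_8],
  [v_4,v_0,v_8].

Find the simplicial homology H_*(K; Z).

H_0 = Z,  H_1 = Z ⊕ Z/2,  H_2 = 0.

We work with the vertex ordering v_0 < v_1 < v_2 < v_3 < v_4 < v_5 < v_6 < v_7 < v_8. The simplices of K, each written with vertices in increasing order, are:

  0-simplices (9): [v_0], [v_1], [v_2], [v_3], [v_4], [v_5], [v_6], [v_7], [v_8]
  1-simplices (27): (27 of them)
  2-simplices (18): (18 of them)

giving chain groups C_0 ≅ Z^9, C_1 ≅ Z^27, C_2 ≅ Z^18.

The boundary map ∂_1: C_1 → C_0 maps an edge to its endpoints' difference, ∂[p,q] = q − p. For instance
  ∂[v_3,v_4] = [v_4] − [v_3].
The 9×27 boundary matrix has rank 8 and Smith normal form diag(1,1,1,1,1,1,1,1).

∂_2: C_2 → C_1 acts by ∂[p,q,r] = [q,r] − [p,r] + [p,q]. For instance
  ∂[v_0,v_4,v_8] = [v_4,v_8] − [v_0,v_8] + [v_0,v_4],
  ∂[v_1,v_3,v_5] = [v_3,v_5] − [v_1,v_5] + [v_1,v_3].
As a 27×18 matrix over Z this has rank 18, with invariant factors (1,1,1,1,1,1,1,1,1,1,1,1,1,1,1,1,1,2).

Now H_k = ker ∂_k / im ∂_{k+1}, so:

  H_0: rank C_0 − rank ∂_1 = 9 − 8 = 1, and the invariant factors of ∂_1 are all 1, so H_0 ≅ Z.
  H_1: rank ker ∂_1 − rank ∂_2 = (27 − 8) − 18 = 1, and ∂_2 has invariant factor 2 > 1, so H_1 ≅ Z ⊕ Z/2.
  H_2: rank ker ∂_2 − rank ∂_3 = (18 − 18) − 0 = 0, and there is no ∂_3, so H_2 ≅ 0.

As a check, the Euler characteristic is 9 − 27 + 18 = 0, which agrees with 1 − 1 + 0 = 0.
(K is a triangulation of the Klein bottle.)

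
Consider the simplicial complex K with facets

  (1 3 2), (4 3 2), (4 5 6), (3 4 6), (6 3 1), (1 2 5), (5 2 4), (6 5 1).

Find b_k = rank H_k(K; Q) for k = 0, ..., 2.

b_0 = 1, b_1 = 0, b_2 = 1.

We work with the vertex ordering 1 < 2 < 3 < 4 < 5 < 6. The simplices of K, each written with vertices in increasing order, are:

  0-simplices (6): [1], [2], [3], [4], [5], [6]
  1-simplices (12): [1,2], [1,3], [1,5], [1,6], [2,3], [2,4], [2,5], [3,4], [3,6], [4,5], [4,6], [5,6]
  2-simplices (8): [1,2,3], [1,2,5], [1,3,6], [1,5,6], [2,3,4], [2,4,5], [3,4,6], [4,5,6]

giving chain groups C_0 ≅ Z^6, C_1 ≅ Z^12, C_2 ≅ Z^8.

∂_1: C_1 → C_0 is given by ∂[p,q] = [q] − [p]. For instance
  ∂[1,3] = [3] − [1].
The 6×12 boundary matrix has rank 5 and Smith normal form diag(1,1,1,1,1).

The boundary map ∂_2: C_2 → C_1 acts by ∂[p,q,r] = [q,r] − [p,r] + [p,q]. For instance
  ∂[1,2,3] = [2,3] − [1,3] + [1,2],
  ∂[2,3,4] = [3,4] − [2,4] + [2,3].
The resulting 12×8 matrix has rank 7, and its Smith normal form has invariant factors (1,1,1,1,1,1,1).

From H_k ≅ ker(∂_k) / im(∂_{k+1}) we obtain:

  H_0: rank C_0 − rank ∂_1 = 6 − 5 = 1, and the invariant factors of ∂_1 are all 1, so H_0 ≅ Z.
  H_1: rank ker ∂_1 − rank ∂_2 = (12 − 5) − 7 = 0, and the invariant factors of ∂_2 are all 1, so H_1 ≅ 0.
  H_2: rank ker ∂_2 − rank ∂_3 = (8 − 7) − 0 = 1, and there is no ∂_3, so H_2 ≅ Z.

Hence the Betti numbers are b_0 = 1, b_1 = 0, b_2 = 1.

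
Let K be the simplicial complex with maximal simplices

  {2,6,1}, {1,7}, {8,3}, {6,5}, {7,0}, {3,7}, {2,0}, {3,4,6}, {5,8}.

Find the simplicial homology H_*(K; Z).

Fix the vertex order 0 < 1 < 2 < 3 < 4 < 5 < 6 < 7 < 8 and write every simplex with vertices in increasing order. Then dim K = 2 and the simplices of K are:

  0-simplices (9): [0], [1], [2], [3], [4], [5], [6], [7], [8]
  1-simplices (13): [0,2], [0,7], [1,2], [1,6], [1,7], [2,6], [3,4], [3,6], [3,7], [3,8], [4,6], [5,6], [5,8]
  2-simplices (2): [1,2,6], [3,4,6]

giving chain groups C_0 ≅ Z^9, C_1 ≅ Z^13, C_2 ≅ Z^2.

Boundary ∂_1: C_1 → C_0 sends each edge [p,q] (with p < q) to q − p.
As a 9×13 matrix over Z this has rank 8, with invariant factors (1,1,1,1,1,1,1,1).

The boundary map ∂_2: C_2 → C_1 acts by ∂[p,q,r] = [q,r] − [p,r] + [p,q]. For instance
  ∂[3,4,6] = [4,6] − [3,6] + [3,4],
  ∂[1,2,6] = [2,6] − [1,6] + [1,2].
This gives a 13×2 integer matrix of rank 2; reducing to Smith normal form yields diagonal entries (1,1).

Reading off H_k = ker ∂_k / im ∂_{k+1}:

  H_0: rank C_0 − rank ∂_1 = 9 − 8 = 1, and the invariant factors of ∂_1 are all 1, so H_0 = Z.
  H_1: rank ker ∂_1 − rank ∂_2 = (13 − 8) − 2 = 3, and the invariant factors of ∂_2 are all 1, so H_1 = Z^3.
  H_2: rank ker ∂_2 − rank ∂_3 = (2 − 2) − 0 = 0, and there is no ∂_3, so H_2 = 0.

As a check, the Euler characteristic is 9 − 13 + 2 = -2, which agrees with 1 − 3 + 0 = -2.

H_0 = Z,  H_1 = Z^3,  H_2 = 0.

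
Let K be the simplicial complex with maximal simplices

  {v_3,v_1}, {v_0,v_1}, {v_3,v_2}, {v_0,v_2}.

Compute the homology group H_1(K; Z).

We work with the vertex ordering v_0 < v_1 < v_2 < v_3. The simplices of K, each written with vertices in increasing order, are:

  0-simplices (4): [v_0], [v_1], [v_2], [v_3]
  1-simplices (4): [v_0,v_1], [v_0,v_2], [v_1,v_3], [v_2,v_3]

so the chain groups are C_0 ≅ Z^4, C_1 ≅ Z^4.

Boundary ∂_1: C_1 → C_0 is given by ∂[p,q] = [q] − [p].
This gives a 4×4 integer matrix of rank 3; reducing to Smith normal form yields diagonal entries (1,1,1).

Reading off H_k = ker ∂_k / im ∂_{k+1}:

  H_1: rank ker ∂_1 − rank ∂_2 = (4 − 3) − 0 = 1, and there is no ∂_2, so H_1 = Z.

H_1 ≅ Z.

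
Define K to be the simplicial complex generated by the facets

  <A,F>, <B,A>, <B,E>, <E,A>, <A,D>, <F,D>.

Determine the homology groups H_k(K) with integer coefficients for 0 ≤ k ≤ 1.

Take the total order A < B < D < E < F on the vertex set. Then K (dimension 1) consists of the simplices:

  0-simplices (5): A, B, D, E, F
  1-simplices (6): AB, AD, AE, AF, BE, DF

giving chain groups C_0 ≅ Z^5, C_1 ≅ Z^6.

The boundary map ∂_1: C_1 → C_0 is given by ∂[p,q] = [q] − [p]. For instance
  ∂DF = F − D.
This gives a 5×6 integer matrix of rank 4; reducing to Smith normal form yields diagonal entries (1,1,1,1).

Reading off H_k = ker ∂_k / im ∂_{k+1}:

  H_0: rank C_0 − rank ∂_1 = 5 − 4 = 1, and the invariant factors of ∂_1 are all 1, so H_0 = Z.
  H_1: rank ker ∂_1 − rank ∂_2 = (6 − 4) − 0 = 2, and there is no ∂_2, so H_1 = Z^2.

H_0 = Z,  H_1 = Z^2.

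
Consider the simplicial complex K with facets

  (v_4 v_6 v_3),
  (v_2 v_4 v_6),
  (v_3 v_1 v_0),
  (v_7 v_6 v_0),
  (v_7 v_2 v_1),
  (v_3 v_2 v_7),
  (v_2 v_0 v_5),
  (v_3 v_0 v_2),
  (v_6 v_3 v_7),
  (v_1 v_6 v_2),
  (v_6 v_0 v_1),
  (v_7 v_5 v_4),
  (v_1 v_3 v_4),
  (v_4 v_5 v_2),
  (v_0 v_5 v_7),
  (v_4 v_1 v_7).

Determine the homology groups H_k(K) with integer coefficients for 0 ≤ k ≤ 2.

H_0 = Z,  H_1 = Z^2,  H_2 = Z.

Fix the vertex order v_0 < v_1 < v_2 < v_3 < v_4 < v_5 < v_6 < v_7 and write every simplex with vertices in increasing order. Then dim K = 2 and the simplices of K are:

  0-simplices (8): [v_0], [v_1], [v_2], [v_3], [v_4], [v_5], [v_6], [v_7]
  1-simplices (24): (24 of them)
  2-simplices (16): (16 of them)

giving chain groups C_0 ≅ Z^8, C_1 ≅ Z^24, C_2 ≅ Z^16.

Boundary ∂_1: C_1 → C_0 sends each edge [p,q] (with p < q) to q − p. For instance
  ∂[v_2,v_5] = [v_5] − [v_2].
As a 8×24 matrix over Z this has rank 7, with invariant factors (1,1,1,1,1,1,1).

Boundary ∂_2: C_2 → C_1 acts by ∂[p,q,r] = [q,r] − [p,r] + [p,q]. For instance
  ∂[v_4,v_5,v_7] = [v_5,v_7] − [v_4,v_7] + [v_4,v_5],
  ∂[v_0,v_6,v_7] = [v_6,v_7] − [v_0,v_7] + [v_0,v_6].
As a 24×16 matrix over Z this has rank 15, with invariant factors (1,1,1,1,1,1,1,1,1,1,1,1,1,1,1).

Now H_k = ker ∂_k / im ∂_{k+1}, so:

  H_0: rank C_0 − rank ∂_1 = 8 − 7 = 1, and the invariant factors of ∂_1 are all 1, so H_0 ≅ Z.
  H_1: rank ker ∂_1 − rank ∂_2 = (24 − 7) − 15 = 2, and the invariant factors of ∂_2 are all 1, so H_1 ≅ Z^2.
  H_2: rank ker ∂_2 − rank ∂_3 = (16 − 15) − 0 = 1, and there is no ∂_3, so H_2 ≅ Z.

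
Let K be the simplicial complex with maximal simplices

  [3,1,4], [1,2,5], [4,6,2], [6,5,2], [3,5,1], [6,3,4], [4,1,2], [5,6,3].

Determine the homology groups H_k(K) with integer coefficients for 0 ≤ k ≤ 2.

K has 6 vertices, 12 edges, 8 triangles.
rank ∂_0 = 0, rank ∂_1 = 5 ⇒ b_0 = 6 − 0 − 5 = 1; all invariant factors of ∂_1 are 1 so no torsion. So H_0 = Z.
rank ∂_1 = 5, rank ∂_2 = 7 ⇒ b_1 = 12 − 5 − 7 = 0; all invariant factors of ∂_2 are 1 so no torsion. So H_1 = 0.
rank ∂_2 = 7, rank ∂_3 = 0 ⇒ b_2 = 8 − 7 − 0 = 1. So H_2 = Z.

H_0 ≅ Z,  H_1 = 0,  H_2 ≅ Z.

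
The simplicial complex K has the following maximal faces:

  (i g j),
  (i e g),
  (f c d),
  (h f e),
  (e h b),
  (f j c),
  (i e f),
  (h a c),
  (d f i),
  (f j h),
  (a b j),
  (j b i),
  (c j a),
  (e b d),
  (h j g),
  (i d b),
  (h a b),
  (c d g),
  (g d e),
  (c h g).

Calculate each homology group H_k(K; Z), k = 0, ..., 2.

We work with the vertex ordering a < b < c < d < e < f < g < h < i < j. The simplices of K, each written with vertices in increasing order, are:

  0-simplices (10): a, b, c, d, e, f, g, h, i, j
  1-simplices (30): ab, ac, ah, aj, bd, be, bh, bi, bj, cd, cf, cg, ch, cj, de, df, dg, di, ef, eg, eh, ei, fh, fi, fj, gh, gi, gj, hj, ij
  2-simplices (20): abh, abj, ach, acj, bde, bdi, beh, bij, cdf, cdg, cfj, cgh, deg, dfi, efh, efi, egi, fhj, ghj, gij

giving chain groups C_0 ≅ Z^10, C_1 ≅ Z^30, C_2 ≅ Z^20.

Boundary ∂_1: C_1 → C_0 maps an edge to its endpoints' difference, ∂[p,q] = q − p.
As a 10×30 matrix over Z this has rank 9, with invariant factors (1,1,1,1,1,1,1,1,1).

Boundary ∂_2: C_2 → C_1 maps a triangle to the signed sum of its edges. For instance
  ∂beh = eh − bh + be,
  ∂gij = ij − gj + gi.
The resulting 30×20 matrix has rank 20, and its Smith normal form has invariant factors (1,1,1,1,1,1,1,1,1,1,1,1,1,1,1,1,1,1,1,2).

Reading off H_k = ker ∂_k / im ∂_{k+1}:

  H_0: rank C_0 − rank ∂_1 = 10 − 9 = 1, and the invariant factors of ∂_1 are all 1, so H_0 = Z.
  H_1: rank ker ∂_1 − rank ∂_2 = (30 − 9) − 20 = 1, and ∂_2 has invariant factor 2 > 1, so H_1 = Z ⊕ Z_2.
  H_2: rank ker ∂_2 − rank ∂_3 = (20 − 20) − 0 = 0, and there is no ∂_3, so H_2 = 0.

As a check, the Euler characteristic is 10 − 30 + 20 = 0, which agrees with 1 − 1 + 0 = 0.
(K is a triangulation of the Klein bottle.)

H_0 ≅ Z,  H_1 ≅ Z ⊕ Z_2,  H_2 = 0.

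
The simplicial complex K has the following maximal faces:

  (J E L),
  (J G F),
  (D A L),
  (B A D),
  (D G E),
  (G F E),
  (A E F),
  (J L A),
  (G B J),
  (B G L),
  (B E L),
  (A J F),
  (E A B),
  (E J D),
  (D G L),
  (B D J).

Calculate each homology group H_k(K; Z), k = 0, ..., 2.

H_0 = Z,  H_1 = Z^2,  H_2 = Z.

We work with the vertex ordering A < B < D < E < F < G < J < L. The simplices of K, each written with vertices in increasing order, are:

  0-simplices (8): A, B, D, E, F, G, J, L
  1-simplices (24): AB, AD, AE, AF, AJ, AL, BD, BE, BG, BJ, BL, DE, DG, DJ, DL, EF, EG, EJ, EL, FG, FJ, GJ, GL, JL
  2-simplices (16): ABD, ABE, ADL, AEF, AFJ, AJL, BDJ, BEL, BGJ, BGL, DEG, DEJ, DGL, EFG, EJL, FGJ

so the chain groups are C_0 ≅ Z^8, C_1 ≅ Z^24, C_2 ≅ Z^16.

Boundary ∂_1: C_1 → C_0 sends each edge [p,q] (with p < q) to q − p. For instance
  ∂DJ = J − D.
This gives a 8×24 integer matrix of rank 7; reducing to Smith normal form yields diagonal entries (1,1,1,1,1,1,1).

∂_2: C_2 → C_1 acts by ∂[p,q,r] = [q,r] − [p,r] + [p,q]. For instance
  ∂AFJ = FJ − AJ + AF,
  ∂EJL = JL − EL + EJ.
As a 24×16 matrix over Z this has rank 15, with invariant factors (1,1,1,1,1,1,1,1,1,1,1,1,1,1,1).

Now H_k = ker ∂_k / im ∂_{k+1}, so:

  H_0: rank C_0 − rank ∂_1 = 8 − 7 = 1, and the invariant factors of ∂_1 are all 1, so H_0 = Z.
  H_1: rank ker ∂_1 − rank ∂_2 = (24 − 7) − 15 = 2, and the invariant factors of ∂_2 are all 1, so H_1 = Z^2.
  H_2: rank ker ∂_2 − rank ∂_3 = (16 − 15) − 0 = 1, and there is no ∂_3, so H_2 = Z.

(K is a triangulation of the torus T^2.)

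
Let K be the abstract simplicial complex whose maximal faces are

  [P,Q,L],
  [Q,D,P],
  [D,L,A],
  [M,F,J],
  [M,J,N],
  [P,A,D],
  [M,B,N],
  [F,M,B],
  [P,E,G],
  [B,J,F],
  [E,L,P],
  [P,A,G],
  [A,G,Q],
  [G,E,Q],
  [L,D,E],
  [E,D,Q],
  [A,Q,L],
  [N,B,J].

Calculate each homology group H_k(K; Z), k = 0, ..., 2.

H_0 = Z^2,  H_1 = Z/2Z,  H_2 = Z.

K has 12 vertices, 27 edges, 18 triangles.
rank ∂_0 = 0, rank ∂_1 = 10 ⇒ b_0 = 12 − 0 − 10 = 2; all invariant factors of ∂_1 are 1 so no torsion. So H_0 = Z^2.
rank ∂_1 = 10, rank ∂_2 = 17 ⇒ b_1 = 27 − 10 − 17 = 0; ∂_2 has invariant factor(s) [2] giving torsion. So H_1 = Z/2Z.
rank ∂_2 = 17, rank ∂_3 = 0 ⇒ b_2 = 18 − 17 − 0 = 1. So H_2 = Z.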